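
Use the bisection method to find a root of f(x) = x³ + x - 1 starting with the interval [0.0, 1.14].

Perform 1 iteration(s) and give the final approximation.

f(x) = x³ + x - 1
Initial interval: [0.0, 1.14]

Iteration 1:
  c_1 = (0.000000 + 1.140000)/2 = 0.570000
  f(c_1) = f(0.570000) = -0.244807
  f(a) × f(c) ≥ 0, new interval: [0.570000, 1.140000]

After 1 iteration(s), the approximation is c_1 = 0.570000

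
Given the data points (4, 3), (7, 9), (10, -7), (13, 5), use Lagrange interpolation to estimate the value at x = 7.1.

Lagrange interpolation formula:
P(x) = Σ yᵢ × Lᵢ(x)
where Lᵢ(x) = Π_{j≠i} (x - xⱼ)/(xᵢ - xⱼ)

L_0(7.1) = (7.1 - 7)/(4 - 7) × (7.1 - 10)/(4 - 10) × (7.1 - 13)/(4 - 13) = -0.010562
L_1(7.1) = (7.1 - 4)/(7 - 4) × (7.1 - 10)/(7 - 10) × (7.1 - 13)/(7 - 13) = 0.982241
L_2(7.1) = (7.1 - 4)/(10 - 4) × (7.1 - 7)/(10 - 7) × (7.1 - 13)/(10 - 13) = 0.033870
L_3(7.1) = (7.1 - 4)/(13 - 4) × (7.1 - 7)/(13 - 7) × (7.1 - 10)/(13 - 10) = -0.005549

P(7.1) = 3×L_0(7.1) + 9×L_1(7.1) + (-7)×L_2(7.1) + 5×L_3(7.1)
P(7.1) = 8.543642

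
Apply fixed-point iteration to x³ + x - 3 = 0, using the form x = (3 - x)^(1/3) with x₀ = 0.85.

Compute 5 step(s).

Equation: x³ + x - 3 = 0
Fixed-point form: x = (3 - x)^(1/3)
x₀ = 0.85

x_1 = g(0.850000) = 1.290663
x_2 = g(1.290663) = 1.195664
x_3 = g(1.195664) = 1.217416
x_4 = g(1.217416) = 1.212504
x_5 = g(1.212504) = 1.213617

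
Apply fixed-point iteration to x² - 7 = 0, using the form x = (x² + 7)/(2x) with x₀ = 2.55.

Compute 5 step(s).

Equation: x² - 7 = 0
Fixed-point form: x = (x² + 7)/(2x)
x₀ = 2.55

x_1 = g(2.550000) = 2.647549
x_2 = g(2.647549) = 2.645752
x_3 = g(2.645752) = 2.645751
x_4 = g(2.645751) = 2.645751
x_5 = g(2.645751) = 2.645751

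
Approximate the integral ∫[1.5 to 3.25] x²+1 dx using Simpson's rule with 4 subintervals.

f(x) = x²+1
a = 1.5, b = 3.25, n = 4
h = (b - a)/n = 0.437500

Simpson's rule: (h/3)[f(x₀) + 4f(x₁) + 2f(x₂) + ... + f(xₙ)]

x_0 = 1.5000, f(x_0) = 3.250000, coefficient = 1
x_1 = 1.9375, f(x_1) = 4.753906, coefficient = 4
x_2 = 2.3750, f(x_2) = 6.640625, coefficient = 2
x_3 = 2.8125, f(x_3) = 8.910156, coefficient = 4
x_4 = 3.2500, f(x_4) = 11.562500, coefficient = 1

I ≈ (0.437500/3) × 82.750000 = 12.067708
Exact value: 12.067708
Error: 0.000000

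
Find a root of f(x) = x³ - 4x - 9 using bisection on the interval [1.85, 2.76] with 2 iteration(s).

f(x) = x³ - 4x - 9
Initial interval: [1.85, 2.76]

Iteration 1:
  c_1 = (1.850000 + 2.760000)/2 = 2.305000
  f(c_1) = f(2.305000) = -5.973477
  f(a) × f(c) ≥ 0, new interval: [2.305000, 2.760000]
Iteration 2:
  c_2 = (2.305000 + 2.760000)/2 = 2.532500
  f(c_2) = f(2.532500) = -2.887669
  f(a) × f(c) ≥ 0, new interval: [2.532500, 2.760000]

After 2 iteration(s), the approximation is c_2 = 2.532500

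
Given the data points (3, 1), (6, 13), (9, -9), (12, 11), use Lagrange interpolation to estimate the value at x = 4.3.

Lagrange interpolation formula:
P(x) = Σ yᵢ × Lᵢ(x)
where Lᵢ(x) = Π_{j≠i} (x - xⱼ)/(xᵢ - xⱼ)

L_0(4.3) = (4.3 - 6)/(3 - 6) × (4.3 - 9)/(3 - 9) × (4.3 - 12)/(3 - 12) = 0.379772
L_1(4.3) = (4.3 - 3)/(6 - 3) × (4.3 - 9)/(6 - 9) × (4.3 - 12)/(6 - 12) = 0.871241
L_2(4.3) = (4.3 - 3)/(9 - 3) × (4.3 - 6)/(9 - 6) × (4.3 - 12)/(9 - 12) = -0.315130
L_3(4.3) = (4.3 - 3)/(12 - 3) × (4.3 - 6)/(12 - 6) × (4.3 - 9)/(12 - 9) = 0.064117

P(4.3) = 1×L_0(4.3) + 13×L_1(4.3) + (-9)×L_2(4.3) + 11×L_3(4.3)
P(4.3) = 15.247358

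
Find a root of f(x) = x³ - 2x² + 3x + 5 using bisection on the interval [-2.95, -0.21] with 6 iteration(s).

f(x) = x³ - 2x² + 3x + 5
Initial interval: [-2.95, -0.21]

Iteration 1:
  c_1 = (-2.950000 + (-0.210000))/2 = -1.580000
  f(c_1) = f(-1.580000) = -8.677112
  f(a) × f(c) ≥ 0, new interval: [-1.580000, -0.210000]
Iteration 2:
  c_2 = (-1.580000 + (-0.210000))/2 = -0.895000
  f(c_2) = f(-0.895000) = -0.003967
  f(a) × f(c) ≥ 0, new interval: [-0.895000, -0.210000]
Iteration 3:
  c_3 = (-0.895000 + (-0.210000))/2 = -0.552500
  f(c_3) = f(-0.552500) = 2.563333
  f(a) × f(c) < 0, new interval: [-0.895000, -0.552500]
Iteration 4:
  c_4 = (-0.895000 + (-0.552500))/2 = -0.723750
  f(c_4) = f(-0.723750) = 1.402011
  f(a) × f(c) < 0, new interval: [-0.895000, -0.723750]
Iteration 5:
  c_5 = (-0.895000 + (-0.723750))/2 = -0.809375
  f(c_5) = f(-0.809375) = 0.731487
  f(a) × f(c) < 0, new interval: [-0.895000, -0.809375]
Iteration 6:
  c_6 = (-0.895000 + (-0.809375))/2 = -0.852187
  f(c_6) = f(-0.852187) = 0.372112
  f(a) × f(c) < 0, new interval: [-0.895000, -0.852187]

After 6 iteration(s), the approximation is c_6 = -0.852187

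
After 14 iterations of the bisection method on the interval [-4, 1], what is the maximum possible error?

Bisection error bound: |error| ≤ (b-a)/2^n
|error| ≤ (1 - (-4))/2^14 = 5/2^14
|error| ≤ 0.0003051758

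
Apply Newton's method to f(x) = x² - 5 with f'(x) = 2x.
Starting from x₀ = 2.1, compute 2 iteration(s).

f(x) = x² - 5
f'(x) = 2x
x₀ = 2.1

Newton-Raphson formula: x_{n+1} = x_n - f(x_n)/f'(x_n)

Iteration 1:
  f(2.100000) = -0.590000
  f'(2.100000) = 4.200000
  x_1 = 2.100000 - (-0.590000)/4.200000 = 2.240476
Iteration 2:
  f(2.240476) = 0.019734
  f'(2.240476) = 4.480952
  x_2 = 2.240476 - 0.019734/4.480952 = 2.236072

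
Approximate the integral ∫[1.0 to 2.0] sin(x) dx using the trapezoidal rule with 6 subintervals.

f(x) = sin(x)
a = 1.0, b = 2.0, n = 6
h = (b - a)/n = 0.166667

Trapezoidal rule: (h/2)[f(x₀) + 2f(x₁) + 2f(x₂) + ... + f(xₙ)]

x_0 = 1.0000, f(x_0) = 0.841471, coefficient = 1
x_1 = 1.1667, f(x_1) = 0.919445, coefficient = 2
x_2 = 1.3333, f(x_2) = 0.971938, coefficient = 2
x_3 = 1.5000, f(x_3) = 0.997495, coefficient = 2
x_4 = 1.6667, f(x_4) = 0.995408, coefficient = 2
x_5 = 1.8333, f(x_5) = 0.965735, coefficient = 2
x_6 = 2.0000, f(x_6) = 0.909297, coefficient = 1

I ≈ (0.166667/2) × 11.450809 = 0.954234
Exact value: 0.956449
Error: 0.002215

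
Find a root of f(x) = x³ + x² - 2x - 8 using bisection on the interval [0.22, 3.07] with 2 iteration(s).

f(x) = x³ + x² - 2x - 8
Initial interval: [0.22, 3.07]

Iteration 1:
  c_1 = (0.220000 + 3.070000)/2 = 1.645000
  f(c_1) = f(1.645000) = -4.132564
  f(a) × f(c) ≥ 0, new interval: [1.645000, 3.070000]
Iteration 2:
  c_2 = (1.645000 + 3.070000)/2 = 2.357500
  f(c_2) = f(2.357500) = 5.945334
  f(a) × f(c) < 0, new interval: [1.645000, 2.357500]

After 2 iteration(s), the approximation is c_2 = 2.357500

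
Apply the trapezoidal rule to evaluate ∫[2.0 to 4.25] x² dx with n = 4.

f(x) = x²
a = 2.0, b = 4.25, n = 4
h = (b - a)/n = 0.562500

Trapezoidal rule: (h/2)[f(x₀) + 2f(x₁) + 2f(x₂) + ... + f(xₙ)]

x_0 = 2.0000, f(x_0) = 4.000000, coefficient = 1
x_1 = 2.5625, f(x_1) = 6.566406, coefficient = 2
x_2 = 3.1250, f(x_2) = 9.765625, coefficient = 2
x_3 = 3.6875, f(x_3) = 13.597656, coefficient = 2
x_4 = 4.2500, f(x_4) = 18.062500, coefficient = 1

I ≈ (0.562500/2) × 81.921875 = 23.040527
Exact value: 22.921875
Error: 0.118652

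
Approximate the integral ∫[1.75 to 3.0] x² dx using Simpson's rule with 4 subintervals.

f(x) = x²
a = 1.75, b = 3.0, n = 4
h = (b - a)/n = 0.312500

Simpson's rule: (h/3)[f(x₀) + 4f(x₁) + 2f(x₂) + ... + f(xₙ)]

x_0 = 1.7500, f(x_0) = 3.062500, coefficient = 1
x_1 = 2.0625, f(x_1) = 4.253906, coefficient = 4
x_2 = 2.3750, f(x_2) = 5.640625, coefficient = 2
x_3 = 2.6875, f(x_3) = 7.222656, coefficient = 4
x_4 = 3.0000, f(x_4) = 9.000000, coefficient = 1

I ≈ (0.312500/3) × 69.250000 = 7.213542
Exact value: 7.213542
Error: 0.000000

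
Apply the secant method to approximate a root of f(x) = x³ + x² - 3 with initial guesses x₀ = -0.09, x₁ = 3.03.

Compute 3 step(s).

f(x) = x³ + x² - 3
x₀ = -0.09, x₁ = 3.03

Secant formula: x_{n+1} = x_n - f(x_n)(x_n - x_{n-1})/(f(x_n) - f(x_{n-1}))

Iteration 1:
  f(-0.090000) = -2.992629
  f(3.030000) = 33.999027
  x_2 = 3.030000 - 33.999027×(3.030000 - (-0.090000))/(33.999027 - (-2.992629))
       = 0.162408
Iteration 2:
  f(3.030000) = 33.999027
  f(0.162408) = -2.969340
  x_3 = 0.162408 - (-2.969340)×(0.162408 - 3.030000)/(-2.969340 - 33.999027)
       = 0.392736
Iteration 3:
  f(0.162408) = -2.969340
  f(0.392736) = -2.785182
  x_4 = 0.392736 - (-2.785182)×(0.392736 - 0.162408)/(-2.785182 - (-2.969340))
       = 3.876187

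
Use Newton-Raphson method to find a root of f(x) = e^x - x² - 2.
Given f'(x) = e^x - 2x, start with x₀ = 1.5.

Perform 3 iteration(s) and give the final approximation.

f(x) = e^x - x² - 2
f'(x) = e^x - 2x
x₀ = 1.5

Newton-Raphson formula: x_{n+1} = x_n - f(x_n)/f'(x_n)

Iteration 1:
  f(1.500000) = 0.231689
  f'(1.500000) = 1.481689
  x_1 = 1.500000 - 0.231689/1.481689 = 1.343632
Iteration 2:
  f(1.343632) = 0.027592
  f'(1.343632) = 1.145675
  x_2 = 1.343632 - 0.027592/1.145675 = 1.319548
Iteration 3:
  f(1.319548) = 0.000523
  f'(1.319548) = 1.102634
  x_3 = 1.319548 - 0.000523/1.102634 = 1.319074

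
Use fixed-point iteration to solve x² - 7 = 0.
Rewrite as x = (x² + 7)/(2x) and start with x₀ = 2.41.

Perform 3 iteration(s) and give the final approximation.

Equation: x² - 7 = 0
Fixed-point form: x = (x² + 7)/(2x)
x₀ = 2.41

x_1 = g(2.410000) = 2.657282
x_2 = g(2.657282) = 2.645776
x_3 = g(2.645776) = 2.645751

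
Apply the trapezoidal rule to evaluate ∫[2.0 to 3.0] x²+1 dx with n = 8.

f(x) = x²+1
a = 2.0, b = 3.0, n = 8
h = (b - a)/n = 0.125000

Trapezoidal rule: (h/2)[f(x₀) + 2f(x₁) + 2f(x₂) + ... + f(xₙ)]

x_0 = 2.0000, f(x_0) = 5.000000, coefficient = 1
x_1 = 2.1250, f(x_1) = 5.515625, coefficient = 2
x_2 = 2.2500, f(x_2) = 6.062500, coefficient = 2
x_3 = 2.3750, f(x_3) = 6.640625, coefficient = 2
x_4 = 2.5000, f(x_4) = 7.250000, coefficient = 2
x_5 = 2.6250, f(x_5) = 7.890625, coefficient = 2
x_6 = 2.7500, f(x_6) = 8.562500, coefficient = 2
x_7 = 2.8750, f(x_7) = 9.265625, coefficient = 2
x_8 = 3.0000, f(x_8) = 10.000000, coefficient = 1

I ≈ (0.125000/2) × 117.375000 = 7.335938
Exact value: 7.333333
Error: 0.002604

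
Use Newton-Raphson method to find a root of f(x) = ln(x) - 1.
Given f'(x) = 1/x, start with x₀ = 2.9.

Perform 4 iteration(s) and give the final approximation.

f(x) = ln(x) - 1
f'(x) = 1/x
x₀ = 2.9

Newton-Raphson formula: x_{n+1} = x_n - f(x_n)/f'(x_n)

Iteration 1:
  f(2.900000) = 0.064711
  f'(2.900000) = 0.344828
  x_1 = 2.900000 - 0.064711/0.344828 = 2.712339
Iteration 2:
  f(2.712339) = -0.002189
  f'(2.712339) = 0.368685
  x_2 = 2.712339 - (-0.002189)/0.368685 = 2.718275
Iteration 3:
  f(2.718275) = -0.000002
  f'(2.718275) = 0.367880
  x_3 = 2.718275 - (-0.000002)/0.367880 = 2.718282
Iteration 4:
  f(2.718282) = 0.000000
  f'(2.718282) = 0.367879
  x_4 = 2.718282 - 0.000000/0.367879 = 2.718282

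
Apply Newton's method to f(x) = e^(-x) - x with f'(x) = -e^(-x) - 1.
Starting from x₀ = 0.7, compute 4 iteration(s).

f(x) = e^(-x) - x
f'(x) = -e^(-x) - 1
x₀ = 0.7

Newton-Raphson formula: x_{n+1} = x_n - f(x_n)/f'(x_n)

Iteration 1:
  f(0.700000) = -0.203415
  f'(0.700000) = -1.496585
  x_1 = 0.700000 - (-0.203415)/(-1.496585) = 0.564081
Iteration 2:
  f(0.564081) = 0.004802
  f'(0.564081) = -1.568883
  x_2 = 0.564081 - 0.004802/(-1.568883) = 0.567142
Iteration 3:
  f(0.567142) = 0.000003
  f'(0.567142) = -1.567144
  x_3 = 0.567142 - 0.000003/(-1.567144) = 0.567143
Iteration 4:
  f(0.567143) = 0.000000
  f'(0.567143) = -1.567143
  x_4 = 0.567143 - 0.000000/(-1.567143) = 0.567143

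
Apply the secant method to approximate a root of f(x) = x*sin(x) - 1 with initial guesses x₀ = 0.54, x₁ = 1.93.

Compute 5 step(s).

f(x) = x*sin(x) - 1
x₀ = 0.54, x₁ = 1.93

Secant formula: x_{n+1} = x_n - f(x_n)(x_n - x_{n-1})/(f(x_n) - f(x_{n-1}))

Iteration 1:
  f(0.540000) = -0.722367
  f(1.930000) = 0.806822
  x_2 = 1.930000 - 0.806822×(1.930000 - 0.540000)/(0.806822 - (-0.722367))
       = 1.196616
Iteration 2:
  f(1.930000) = 0.806822
  f(1.196616) = 0.113819
  x_3 = 1.196616 - 0.113819×(1.196616 - 1.930000)/(0.113819 - 0.806822)
       = 1.076165
Iteration 3:
  f(1.196616) = 0.113819
  f(1.076165) = -0.052821
  x_4 = 1.076165 - (-0.052821)×(1.076165 - 1.196616)/(-0.052821 - 0.113819)
       = 1.114345
Iteration 4:
  f(1.076165) = -0.052821
  f(1.114345) = 0.000260
  x_5 = 1.114345 - 0.000260×(1.114345 - 1.076165)/(0.000260 - (-0.052821))
       = 1.114157
Iteration 5:
  f(1.114345) = 0.000260
  f(1.114157) = 0.000000
  x_6 = 1.114157 - 0.000000×(1.114157 - 1.114345)/(0.000000 - 0.000260)
       = 1.114157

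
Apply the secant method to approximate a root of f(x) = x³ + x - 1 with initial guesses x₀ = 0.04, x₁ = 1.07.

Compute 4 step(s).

f(x) = x³ + x - 1
x₀ = 0.04, x₁ = 1.07

Secant formula: x_{n+1} = x_n - f(x_n)(x_n - x_{n-1})/(f(x_n) - f(x_{n-1}))

Iteration 1:
  f(0.040000) = -0.959936
  f(1.070000) = 1.295043
  x_2 = 1.070000 - 1.295043×(1.070000 - 0.040000)/(1.295043 - (-0.959936))
       = 0.478467
Iteration 2:
  f(1.070000) = 1.295043
  f(0.478467) = -0.411997
  x_3 = 0.478467 - (-0.411997)×(0.478467 - 1.070000)/(-0.411997 - 1.295043)
       = 0.621235
Iteration 3:
  f(0.478467) = -0.411997
  f(0.621235) = -0.139011
  x_4 = 0.621235 - (-0.139011)×(0.621235 - 0.478467)/(-0.139011 - (-0.411997))
       = 0.693935
Iteration 4:
  f(0.621235) = -0.139011
  f(0.693935) = 0.028097
  x_5 = 0.693935 - 0.028097×(0.693935 - 0.621235)/(0.028097 - (-0.139011))
       = 0.681712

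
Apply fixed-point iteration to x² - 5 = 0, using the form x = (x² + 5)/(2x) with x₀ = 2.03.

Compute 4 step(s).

Equation: x² - 5 = 0
Fixed-point form: x = (x² + 5)/(2x)
x₀ = 2.03

x_1 = g(2.030000) = 2.246527
x_2 = g(2.246527) = 2.236092
x_3 = g(2.236092) = 2.236068
x_4 = g(2.236068) = 2.236068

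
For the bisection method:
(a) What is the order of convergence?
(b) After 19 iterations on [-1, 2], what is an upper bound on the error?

(a) Bisection has linear (order 1) convergence; the error is halved each step.

(b) Error bound = (b-a)/2^n = (2 - (-1))/2^{19}
    = 3/2^{19}

(a) 1 (linear); (b) error ≤ 5.72e-06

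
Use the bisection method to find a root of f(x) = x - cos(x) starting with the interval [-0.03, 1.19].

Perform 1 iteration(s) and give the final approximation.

f(x) = x - cos(x)
Initial interval: [-0.03, 1.19]

Iteration 1:
  c_1 = (-0.030000 + 1.190000)/2 = 0.580000
  f(c_1) = f(0.580000) = -0.256463
  f(a) × f(c) ≥ 0, new interval: [0.580000, 1.190000]

After 1 iteration(s), the approximation is c_1 = 0.580000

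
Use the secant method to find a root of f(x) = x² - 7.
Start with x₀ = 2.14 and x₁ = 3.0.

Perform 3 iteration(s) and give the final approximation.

f(x) = x² - 7
x₀ = 2.14, x₁ = 3.0

Secant formula: x_{n+1} = x_n - f(x_n)(x_n - x_{n-1})/(f(x_n) - f(x_{n-1}))

Iteration 1:
  f(2.140000) = -2.420400
  f(3.000000) = 2.000000
  x_2 = 3.000000 - 2.000000×(3.000000 - 2.140000)/(2.000000 - (-2.420400))
       = 2.610895
Iteration 2:
  f(3.000000) = 2.000000
  f(2.610895) = -0.183228
  x_3 = 2.610895 - (-0.183228)×(2.610895 - 3.000000)/(-0.183228 - 2.000000)
       = 2.643551
Iteration 3:
  f(2.610895) = -0.183228
  f(2.643551) = -0.011640
  x_4 = 2.643551 - (-0.011640)×(2.643551 - 2.610895)/(-0.011640 - (-0.183228))
       = 2.645766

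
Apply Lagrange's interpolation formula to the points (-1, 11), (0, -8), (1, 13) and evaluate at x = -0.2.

Lagrange interpolation formula:
P(x) = Σ yᵢ × Lᵢ(x)
where Lᵢ(x) = Π_{j≠i} (x - xⱼ)/(xᵢ - xⱼ)

L_0(-0.2) = (-0.2 - 0)/(-1 - 0) × (-0.2 - 1)/(-1 - 1) = 0.120000
L_1(-0.2) = (-0.2 - (-1))/(0 - (-1)) × (-0.2 - 1)/(0 - 1) = 0.960000
L_2(-0.2) = (-0.2 - (-1))/(1 - (-1)) × (-0.2 - 0)/(1 - 0) = -0.080000

P(-0.2) = 11×L_0(-0.2) + (-8)×L_1(-0.2) + 13×L_2(-0.2)
P(-0.2) = -7.400000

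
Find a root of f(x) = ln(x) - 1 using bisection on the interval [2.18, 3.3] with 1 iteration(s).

f(x) = ln(x) - 1
Initial interval: [2.18, 3.3]

Iteration 1:
  c_1 = (2.180000 + 3.300000)/2 = 2.740000
  f(c_1) = f(2.740000) = 0.007958
  f(a) × f(c) < 0, new interval: [2.180000, 2.740000]

After 1 iteration(s), the approximation is c_1 = 2.740000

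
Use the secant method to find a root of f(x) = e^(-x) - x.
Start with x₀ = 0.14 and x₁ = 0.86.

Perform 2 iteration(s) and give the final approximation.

f(x) = e^(-x) - x
x₀ = 0.14, x₁ = 0.86

Secant formula: x_{n+1} = x_n - f(x_n)(x_n - x_{n-1})/(f(x_n) - f(x_{n-1}))

Iteration 1:
  f(0.140000) = 0.729358
  f(0.860000) = -0.436838
  x_2 = 0.860000 - (-0.436838)×(0.860000 - 0.140000)/(-0.436838 - 0.729358)
       = 0.590300
Iteration 2:
  f(0.860000) = -0.436838
  f(0.590300) = -0.036139
  x_3 = 0.590300 - (-0.036139)×(0.590300 - 0.860000)/(-0.036139 - (-0.436838))
       = 0.565976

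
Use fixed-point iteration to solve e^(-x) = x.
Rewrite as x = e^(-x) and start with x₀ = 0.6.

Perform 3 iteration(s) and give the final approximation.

Equation: e^(-x) = x
Fixed-point form: x = e^(-x)
x₀ = 0.6

x_1 = g(0.600000) = 0.548812
x_2 = g(0.548812) = 0.577636
x_3 = g(0.577636) = 0.561224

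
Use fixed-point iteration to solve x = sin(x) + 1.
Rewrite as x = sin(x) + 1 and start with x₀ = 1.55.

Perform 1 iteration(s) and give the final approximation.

Equation: x = sin(x) + 1
Fixed-point form: x = sin(x) + 1
x₀ = 1.55

x_1 = g(1.550000) = 1.999784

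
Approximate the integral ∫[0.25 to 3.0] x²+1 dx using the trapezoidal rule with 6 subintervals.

f(x) = x²+1
a = 0.25, b = 3.0, n = 6
h = (b - a)/n = 0.458333

Trapezoidal rule: (h/2)[f(x₀) + 2f(x₁) + 2f(x₂) + ... + f(xₙ)]

x_0 = 0.2500, f(x_0) = 1.062500, coefficient = 1
x_1 = 0.7083, f(x_1) = 1.501736, coefficient = 2
x_2 = 1.1667, f(x_2) = 2.361111, coefficient = 2
x_3 = 1.6250, f(x_3) = 3.640625, coefficient = 2
x_4 = 2.0833, f(x_4) = 5.340278, coefficient = 2
x_5 = 2.5417, f(x_5) = 7.460069, coefficient = 2
x_6 = 3.0000, f(x_6) = 10.000000, coefficient = 1

I ≈ (0.458333/2) × 51.670139 = 11.841073
Exact value: 11.744792
Error: 0.096282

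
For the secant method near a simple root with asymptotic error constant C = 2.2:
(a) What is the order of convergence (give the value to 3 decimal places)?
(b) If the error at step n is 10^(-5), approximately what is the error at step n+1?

(a) Secant method has superlinear convergence with order φ = (1+√5)/2 ≈ 1.618.
    This means |e_{n+1}| ≈ C|e_n|^1.618.

(b) With |e_n| = 10^(-5) and C = 2.2:
    |e_{n+1}| ≈ 2.2 × (10^(-5))^1.618 = 2.2 × 10^(-8.09)

(a) ≈ 1.618 (golden ratio); (b) |e_{n+1}| ≈ 1.788e-08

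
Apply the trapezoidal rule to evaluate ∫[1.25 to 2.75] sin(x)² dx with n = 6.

f(x) = sin(x)²
a = 1.25, b = 2.75, n = 6
h = (b - a)/n = 0.250000

Trapezoidal rule: (h/2)[f(x₀) + 2f(x₁) + 2f(x₂) + ... + f(xₙ)]

x_0 = 1.2500, f(x_0) = 0.900572, coefficient = 1
x_1 = 1.5000, f(x_1) = 0.994996, coefficient = 2
x_2 = 1.7500, f(x_2) = 0.968228, coefficient = 2
x_3 = 2.0000, f(x_3) = 0.826822, coefficient = 2
x_4 = 2.2500, f(x_4) = 0.605398, coefficient = 2
x_5 = 2.5000, f(x_5) = 0.358169, coefficient = 2
x_6 = 2.7500, f(x_6) = 0.145665, coefficient = 1

I ≈ (0.250000/2) × 8.553463 = 1.069183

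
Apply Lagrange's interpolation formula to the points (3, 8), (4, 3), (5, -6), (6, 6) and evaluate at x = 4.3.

Lagrange interpolation formula:
P(x) = Σ yᵢ × Lᵢ(x)
where Lᵢ(x) = Π_{j≠i} (x - xⱼ)/(xᵢ - xⱼ)

L_0(4.3) = (4.3 - 4)/(3 - 4) × (4.3 - 5)/(3 - 5) × (4.3 - 6)/(3 - 6) = -0.059500
L_1(4.3) = (4.3 - 3)/(4 - 3) × (4.3 - 5)/(4 - 5) × (4.3 - 6)/(4 - 6) = 0.773500
L_2(4.3) = (4.3 - 3)/(5 - 3) × (4.3 - 4)/(5 - 4) × (4.3 - 6)/(5 - 6) = 0.331500
L_3(4.3) = (4.3 - 3)/(6 - 3) × (4.3 - 4)/(6 - 4) × (4.3 - 5)/(6 - 5) = -0.045500

P(4.3) = 8×L_0(4.3) + 3×L_1(4.3) + (-6)×L_2(4.3) + 6×L_3(4.3)
P(4.3) = -0.417500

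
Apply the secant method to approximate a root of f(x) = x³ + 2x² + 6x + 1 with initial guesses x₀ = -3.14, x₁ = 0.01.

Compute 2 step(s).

f(x) = x³ + 2x² + 6x + 1
x₀ = -3.14, x₁ = 0.01

Secant formula: x_{n+1} = x_n - f(x_n)(x_n - x_{n-1})/(f(x_n) - f(x_{n-1}))

Iteration 1:
  f(-3.140000) = -29.079944
  f(0.010000) = 1.060201
  x_2 = 0.010000 - 1.060201×(0.010000 - (-3.140000))/(1.060201 - (-29.079944))
       = -0.100803
Iteration 2:
  f(0.010000) = 1.060201
  f(-0.100803) = 0.414477
  x_3 = -0.100803 - 0.414477×(-0.100803 - 0.010000)/(0.414477 - 1.060201)
       = -0.171926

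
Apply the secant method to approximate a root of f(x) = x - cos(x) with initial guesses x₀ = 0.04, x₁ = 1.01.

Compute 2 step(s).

f(x) = x - cos(x)
x₀ = 0.04, x₁ = 1.01

Secant formula: x_{n+1} = x_n - f(x_n)(x_n - x_{n-1})/(f(x_n) - f(x_{n-1}))

Iteration 1:
  f(0.040000) = -0.959200
  f(1.010000) = 0.478139
  x_2 = 1.010000 - 0.478139×(1.010000 - 0.040000)/(0.478139 - (-0.959200))
       = 0.687324
Iteration 2:
  f(1.010000) = 0.478139
  f(0.687324) = -0.085623
  x_3 = 0.687324 - (-0.085623)×(0.687324 - 1.010000)/(-0.085623 - 0.478139)
       = 0.736331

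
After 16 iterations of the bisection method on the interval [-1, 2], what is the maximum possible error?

Bisection error bound: |error| ≤ (b-a)/2^n
|error| ≤ (2 - (-1))/2^16 = 3/2^16
|error| ≤ 0.0000457764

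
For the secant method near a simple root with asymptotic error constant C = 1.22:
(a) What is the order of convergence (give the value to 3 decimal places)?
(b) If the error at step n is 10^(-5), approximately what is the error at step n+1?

(a) Secant method has superlinear convergence with order φ = (1+√5)/2 ≈ 1.618.
    This means |e_{n+1}| ≈ C|e_n|^1.618.

(b) With |e_n| = 10^(-5) and C = 1.22:
    |e_{n+1}| ≈ 1.22 × (10^(-5))^1.618 = 1.22 × 10^(-8.09)

(a) ≈ 1.618 (golden ratio); (b) |e_{n+1}| ≈ 9.913e-09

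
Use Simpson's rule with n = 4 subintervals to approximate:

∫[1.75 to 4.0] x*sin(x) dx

f(x) = x*sin(x)
a = 1.75, b = 4.0, n = 4
h = (b - a)/n = 0.562500

Simpson's rule: (h/3)[f(x₀) + 4f(x₁) + 2f(x₂) + ... + f(xₙ)]

x_0 = 1.7500, f(x_0) = 1.721975, coefficient = 1
x_1 = 2.3125, f(x_1) = 1.705050, coefficient = 4
x_2 = 2.8750, f(x_2) = 0.757407, coefficient = 2
x_3 = 3.4375, f(x_3) = -1.002402, coefficient = 4
x_4 = 4.0000, f(x_4) = -3.027210, coefficient = 1

I ≈ (0.562500/3) × 3.020170 = 0.566282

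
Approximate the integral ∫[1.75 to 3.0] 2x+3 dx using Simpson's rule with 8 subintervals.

f(x) = 2x+3
a = 1.75, b = 3.0, n = 8
h = (b - a)/n = 0.156250

Simpson's rule: (h/3)[f(x₀) + 4f(x₁) + 2f(x₂) + ... + f(xₙ)]

x_0 = 1.7500, f(x_0) = 6.500000, coefficient = 1
x_1 = 1.9062, f(x_1) = 6.812500, coefficient = 4
x_2 = 2.0625, f(x_2) = 7.125000, coefficient = 2
x_3 = 2.2188, f(x_3) = 7.437500, coefficient = 4
x_4 = 2.3750, f(x_4) = 7.750000, coefficient = 2
x_5 = 2.5312, f(x_5) = 8.062500, coefficient = 4
x_6 = 2.6875, f(x_6) = 8.375000, coefficient = 2
x_7 = 2.8438, f(x_7) = 8.687500, coefficient = 4
x_8 = 3.0000, f(x_8) = 9.000000, coefficient = 1

I ≈ (0.156250/3) × 186.000000 = 9.687500
Exact value: 9.687500
Error: 0.000000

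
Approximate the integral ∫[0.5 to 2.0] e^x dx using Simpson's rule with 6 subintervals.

f(x) = e^x
a = 0.5, b = 2.0, n = 6
h = (b - a)/n = 0.250000

Simpson's rule: (h/3)[f(x₀) + 4f(x₁) + 2f(x₂) + ... + f(xₙ)]

x_0 = 0.5000, f(x_0) = 1.648721, coefficient = 1
x_1 = 0.7500, f(x_1) = 2.117000, coefficient = 4
x_2 = 1.0000, f(x_2) = 2.718282, coefficient = 2
x_3 = 1.2500, f(x_3) = 3.490343, coefficient = 4
x_4 = 1.5000, f(x_4) = 4.481689, coefficient = 2
x_5 = 1.7500, f(x_5) = 5.754603, coefficient = 4
x_6 = 2.0000, f(x_6) = 7.389056, coefficient = 1

I ≈ (0.250000/3) × 68.885502 = 5.740458
Exact value: 5.740335
Error: 0.000124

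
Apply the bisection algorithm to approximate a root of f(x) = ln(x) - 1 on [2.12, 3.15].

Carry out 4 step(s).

f(x) = ln(x) - 1
Initial interval: [2.12, 3.15]

Iteration 1:
  c_1 = (2.120000 + 3.150000)/2 = 2.635000
  f(c_1) = f(2.635000) = -0.031117
  f(a) × f(c) ≥ 0, new interval: [2.635000, 3.150000]
Iteration 2:
  c_2 = (2.635000 + 3.150000)/2 = 2.892500
  f(c_2) = f(2.892500) = 0.062121
  f(a) × f(c) < 0, new interval: [2.635000, 2.892500]
Iteration 3:
  c_3 = (2.635000 + 2.892500)/2 = 2.763750
  f(c_3) = f(2.763750) = 0.016588
  f(a) × f(c) < 0, new interval: [2.635000, 2.763750]
Iteration 4:
  c_4 = (2.635000 + 2.763750)/2 = 2.699375
  f(c_4) = f(2.699375) = -0.006980
  f(a) × f(c) ≥ 0, new interval: [2.699375, 2.763750]

After 4 iteration(s), the approximation is c_4 = 2.699375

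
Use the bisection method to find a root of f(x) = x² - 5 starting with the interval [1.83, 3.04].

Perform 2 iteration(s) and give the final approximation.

f(x) = x² - 5
Initial interval: [1.83, 3.04]

Iteration 1:
  c_1 = (1.830000 + 3.040000)/2 = 2.435000
  f(c_1) = f(2.435000) = 0.929225
  f(a) × f(c) < 0, new interval: [1.830000, 2.435000]
Iteration 2:
  c_2 = (1.830000 + 2.435000)/2 = 2.132500
  f(c_2) = f(2.132500) = -0.452444
  f(a) × f(c) ≥ 0, new interval: [2.132500, 2.435000]

After 2 iteration(s), the approximation is c_2 = 2.132500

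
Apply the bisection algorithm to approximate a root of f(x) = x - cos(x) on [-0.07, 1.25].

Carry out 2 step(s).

f(x) = x - cos(x)
Initial interval: [-0.07, 1.25]

Iteration 1:
  c_1 = (-0.070000 + 1.250000)/2 = 0.590000
  f(c_1) = f(0.590000) = -0.240941
  f(a) × f(c) ≥ 0, new interval: [0.590000, 1.250000]
Iteration 2:
  c_2 = (0.590000 + 1.250000)/2 = 0.920000
  f(c_2) = f(0.920000) = 0.314180
  f(a) × f(c) < 0, new interval: [0.590000, 0.920000]

After 2 iteration(s), the approximation is c_2 = 0.920000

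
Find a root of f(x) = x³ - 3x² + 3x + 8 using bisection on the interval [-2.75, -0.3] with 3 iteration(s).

f(x) = x³ - 3x² + 3x + 8
Initial interval: [-2.75, -0.3]

Iteration 1:
  c_1 = (-2.750000 + (-0.300000))/2 = -1.525000
  f(c_1) = f(-1.525000) = -7.098453
  f(a) × f(c) ≥ 0, new interval: [-1.525000, -0.300000]
Iteration 2:
  c_2 = (-1.525000 + (-0.300000))/2 = -0.912500
  f(c_2) = f(-0.912500) = 2.004732
  f(a) × f(c) < 0, new interval: [-1.525000, -0.912500]
Iteration 3:
  c_3 = (-1.525000 + (-0.912500))/2 = -1.218750
  f(c_3) = f(-1.218750) = -1.922577
  f(a) × f(c) ≥ 0, new interval: [-1.218750, -0.912500]

After 3 iteration(s), the approximation is c_3 = -1.218750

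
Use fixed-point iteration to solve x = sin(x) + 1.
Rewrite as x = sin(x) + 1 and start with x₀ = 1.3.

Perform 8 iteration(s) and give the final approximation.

Equation: x = sin(x) + 1
Fixed-point form: x = sin(x) + 1
x₀ = 1.3

x_1 = g(1.300000) = 1.963558
x_2 = g(1.963558) = 1.923856
x_3 = g(1.923856) = 1.938319
x_4 = g(1.938319) = 1.933220
x_5 = g(1.933220) = 1.935040
x_6 = g(1.935040) = 1.934393
x_7 = g(1.934393) = 1.934624
x_8 = g(1.934624) = 1.934542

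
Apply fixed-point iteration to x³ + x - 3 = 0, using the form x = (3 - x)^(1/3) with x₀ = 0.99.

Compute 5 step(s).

Equation: x³ + x - 3 = 0
Fixed-point form: x = (3 - x)^(1/3)
x₀ = 0.99

x_1 = g(0.990000) = 1.262017
x_2 = g(1.262017) = 1.202306
x_3 = g(1.202306) = 1.215921
x_4 = g(1.215921) = 1.212843
x_5 = g(1.212843) = 1.213540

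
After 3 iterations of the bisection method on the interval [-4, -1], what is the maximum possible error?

Bisection error bound: |error| ≤ (b-a)/2^n
|error| ≤ (-1 - (-4))/2^3 = 3/2^3
|error| ≤ 0.3750000000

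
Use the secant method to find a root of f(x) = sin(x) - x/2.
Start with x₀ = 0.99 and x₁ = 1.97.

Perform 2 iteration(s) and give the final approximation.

f(x) = sin(x) - x/2
x₀ = 0.99, x₁ = 1.97

Secant formula: x_{n+1} = x_n - f(x_n)(x_n - x_{n-1})/(f(x_n) - f(x_{n-1}))

Iteration 1:
  f(0.990000) = 0.341026
  f(1.970000) = -0.063629
  x_2 = 1.970000 - (-0.063629)×(1.970000 - 0.990000)/(-0.063629 - 0.341026)
       = 1.815902
Iteration 2:
  f(1.970000) = -0.063629
  f(1.815902) = 0.062161
  x_3 = 1.815902 - 0.062161×(1.815902 - 1.970000)/(0.062161 - (-0.063629))
       = 1.892052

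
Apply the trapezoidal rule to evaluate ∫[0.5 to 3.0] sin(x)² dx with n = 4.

f(x) = sin(x)²
a = 0.5, b = 3.0, n = 4
h = (b - a)/n = 0.625000

Trapezoidal rule: (h/2)[f(x₀) + 2f(x₁) + 2f(x₂) + ... + f(xₙ)]

x_0 = 0.5000, f(x_0) = 0.229849, coefficient = 1
x_1 = 1.1250, f(x_1) = 0.814087, coefficient = 2
x_2 = 1.7500, f(x_2) = 0.968228, coefficient = 2
x_3 = 2.3750, f(x_3) = 0.481199, coefficient = 2
x_4 = 3.0000, f(x_4) = 0.019915, coefficient = 1

I ≈ (0.625000/2) × 4.776792 = 1.492747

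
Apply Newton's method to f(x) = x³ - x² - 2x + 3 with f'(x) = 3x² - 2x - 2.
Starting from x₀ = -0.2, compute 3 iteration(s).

f(x) = x³ - x² - 2x + 3
f'(x) = 3x² - 2x - 2
x₀ = -0.2

Newton-Raphson formula: x_{n+1} = x_n - f(x_n)/f'(x_n)

Iteration 1:
  f(-0.200000) = 3.352000
  f'(-0.200000) = -1.480000
  x_1 = -0.200000 - 3.352000/(-1.480000) = 2.064865
Iteration 2:
  f(2.064865) = 3.410499
  f'(2.064865) = 6.661271
  x_2 = 2.064865 - 3.410499/6.661271 = 1.552876
Iteration 3:
  f(1.552876) = 1.227465
  f'(1.552876) = 2.128517
  x_3 = 1.552876 - 1.227465/2.128517 = 0.976199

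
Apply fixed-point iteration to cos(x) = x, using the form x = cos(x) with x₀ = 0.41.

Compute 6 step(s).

Equation: cos(x) = x
Fixed-point form: x = cos(x)
x₀ = 0.41

x_1 = g(0.410000) = 0.917121
x_2 = g(0.917121) = 0.608108
x_3 = g(0.608108) = 0.820730
x_4 = g(0.820730) = 0.681687
x_5 = g(0.681687) = 0.776511
x_6 = g(0.776511) = 0.713363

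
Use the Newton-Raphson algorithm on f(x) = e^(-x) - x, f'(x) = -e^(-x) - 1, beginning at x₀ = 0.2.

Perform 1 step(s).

f(x) = e^(-x) - x
f'(x) = -e^(-x) - 1
x₀ = 0.2

Newton-Raphson formula: x_{n+1} = x_n - f(x_n)/f'(x_n)

Iteration 1:
  f(0.200000) = 0.618731
  f'(0.200000) = -1.818731
  x_1 = 0.200000 - 0.618731/(-1.818731) = 0.540199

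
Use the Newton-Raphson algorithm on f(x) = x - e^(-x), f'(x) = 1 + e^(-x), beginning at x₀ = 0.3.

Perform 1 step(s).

f(x) = x - e^(-x)
f'(x) = 1 + e^(-x)
x₀ = 0.3

Newton-Raphson formula: x_{n+1} = x_n - f(x_n)/f'(x_n)

Iteration 1:
  f(0.300000) = -0.440818
  f'(0.300000) = 1.740818
  x_1 = 0.300000 - (-0.440818)/1.740818 = 0.553225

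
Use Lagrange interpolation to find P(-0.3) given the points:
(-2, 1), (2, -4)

Lagrange interpolation formula:
P(x) = Σ yᵢ × Lᵢ(x)
where Lᵢ(x) = Π_{j≠i} (x - xⱼ)/(xᵢ - xⱼ)

L_0(-0.3) = (-0.3 - 2)/(-2 - 2) = 0.575000
L_1(-0.3) = (-0.3 - (-2))/(2 - (-2)) = 0.425000

P(-0.3) = 1×L_0(-0.3) + (-4)×L_1(-0.3)
P(-0.3) = -1.125000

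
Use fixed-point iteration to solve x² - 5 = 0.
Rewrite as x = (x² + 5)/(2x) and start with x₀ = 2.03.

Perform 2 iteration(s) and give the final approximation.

Equation: x² - 5 = 0
Fixed-point form: x = (x² + 5)/(2x)
x₀ = 2.03

x_1 = g(2.030000) = 2.246527
x_2 = g(2.246527) = 2.236092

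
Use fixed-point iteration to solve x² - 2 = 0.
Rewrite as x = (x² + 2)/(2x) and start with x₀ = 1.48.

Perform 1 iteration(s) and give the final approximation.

Equation: x² - 2 = 0
Fixed-point form: x = (x² + 2)/(2x)
x₀ = 1.48

x_1 = g(1.480000) = 1.415676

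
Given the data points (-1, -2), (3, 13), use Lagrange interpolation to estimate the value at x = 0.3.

Lagrange interpolation formula:
P(x) = Σ yᵢ × Lᵢ(x)
where Lᵢ(x) = Π_{j≠i} (x - xⱼ)/(xᵢ - xⱼ)

L_0(0.3) = (0.3 - 3)/(-1 - 3) = 0.675000
L_1(0.3) = (0.3 - (-1))/(3 - (-1)) = 0.325000

P(0.3) = (-2)×L_0(0.3) + 13×L_1(0.3)
P(0.3) = 2.875000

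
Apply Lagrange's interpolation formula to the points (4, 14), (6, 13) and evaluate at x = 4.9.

Lagrange interpolation formula:
P(x) = Σ yᵢ × Lᵢ(x)
where Lᵢ(x) = Π_{j≠i} (x - xⱼ)/(xᵢ - xⱼ)

L_0(4.9) = (4.9 - 6)/(4 - 6) = 0.550000
L_1(4.9) = (4.9 - 4)/(6 - 4) = 0.450000

P(4.9) = 14×L_0(4.9) + 13×L_1(4.9)
P(4.9) = 13.550000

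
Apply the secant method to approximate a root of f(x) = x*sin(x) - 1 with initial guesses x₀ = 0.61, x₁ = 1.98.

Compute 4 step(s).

f(x) = x*sin(x) - 1
x₀ = 0.61, x₁ = 1.98

Secant formula: x_{n+1} = x_n - f(x_n)(x_n - x_{n-1})/(f(x_n) - f(x_{n-1}))

Iteration 1:
  f(0.610000) = -0.650551
  f(1.980000) = 0.816527
  x_2 = 1.980000 - 0.816527×(1.980000 - 0.610000)/(0.816527 - (-0.650551))
       = 1.217503
Iteration 2:
  f(1.980000) = 0.816527
  f(1.217503) = 0.142308
  x_3 = 1.217503 - 0.142308×(1.217503 - 1.980000)/(0.142308 - 0.816527)
       = 1.056562
Iteration 3:
  f(1.217503) = 0.142308
  f(1.056562) = -0.080084
  x_4 = 1.056562 - (-0.080084)×(1.056562 - 1.217503)/(-0.080084 - 0.142308)
       = 1.114517
Iteration 4:
  f(1.056562) = -0.080084
  f(1.114517) = 0.000500
  x_5 = 1.114517 - 0.000500×(1.114517 - 1.056562)/(0.000500 - (-0.080084))
       = 1.114158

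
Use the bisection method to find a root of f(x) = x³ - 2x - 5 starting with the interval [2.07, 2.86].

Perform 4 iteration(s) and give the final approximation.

f(x) = x³ - 2x - 5
Initial interval: [2.07, 2.86]

Iteration 1:
  c_1 = (2.070000 + 2.860000)/2 = 2.465000
  f(c_1) = f(2.465000) = 5.047895
  f(a) × f(c) < 0, new interval: [2.070000, 2.465000]
Iteration 2:
  c_2 = (2.070000 + 2.465000)/2 = 2.267500
  f(c_2) = f(2.267500) = 2.123479
  f(a) × f(c) < 0, new interval: [2.070000, 2.267500]
Iteration 3:
  c_3 = (2.070000 + 2.267500)/2 = 2.168750
  f(c_3) = f(2.168750) = 0.863165
  f(a) × f(c) < 0, new interval: [2.070000, 2.168750]
Iteration 4:
  c_4 = (2.070000 + 2.168750)/2 = 2.119375
  f(c_4) = f(2.119375) = 0.280953
  f(a) × f(c) < 0, new interval: [2.070000, 2.119375]

After 4 iteration(s), the approximation is c_4 = 2.119375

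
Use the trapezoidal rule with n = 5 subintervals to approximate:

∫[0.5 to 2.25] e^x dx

f(x) = e^x
a = 0.5, b = 2.25, n = 5
h = (b - a)/n = 0.350000

Trapezoidal rule: (h/2)[f(x₀) + 2f(x₁) + 2f(x₂) + ... + f(xₙ)]

x_0 = 0.5000, f(x_0) = 1.648721, coefficient = 1
x_1 = 0.8500, f(x_1) = 2.339647, coefficient = 2
x_2 = 1.2000, f(x_2) = 3.320117, coefficient = 2
x_3 = 1.5500, f(x_3) = 4.711470, coefficient = 2
x_4 = 1.9000, f(x_4) = 6.685894, coefficient = 2
x_5 = 2.2500, f(x_5) = 9.487736, coefficient = 1

I ≈ (0.350000/2) × 45.250714 = 7.918875
Exact value: 7.839015
Error: 0.079860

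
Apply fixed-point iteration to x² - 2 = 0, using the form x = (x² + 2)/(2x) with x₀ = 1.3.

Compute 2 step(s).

Equation: x² - 2 = 0
Fixed-point form: x = (x² + 2)/(2x)
x₀ = 1.3

x_1 = g(1.300000) = 1.419231
x_2 = g(1.419231) = 1.414222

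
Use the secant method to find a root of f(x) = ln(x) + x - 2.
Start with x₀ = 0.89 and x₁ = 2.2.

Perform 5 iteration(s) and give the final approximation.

f(x) = ln(x) + x - 2
x₀ = 0.89, x₁ = 2.2

Secant formula: x_{n+1} = x_n - f(x_n)(x_n - x_{n-1})/(f(x_n) - f(x_{n-1}))

Iteration 1:
  f(0.890000) = -1.226534
  f(2.200000) = 0.988457
  x_2 = 2.200000 - 0.988457×(2.200000 - 0.890000)/(0.988457 - (-1.226534))
       = 1.615402
Iteration 2:
  f(2.200000) = 0.988457
  f(1.615402) = 0.094986
  x_3 = 1.615402 - 0.094986×(1.615402 - 2.200000)/(0.094986 - 0.988457)
       = 1.553253
Iteration 3:
  f(1.615402) = 0.094986
  f(1.553253) = -0.006396
  x_4 = 1.553253 - (-0.006396)×(1.553253 - 1.615402)/(-0.006396 - 0.094986)
       = 1.557174
Iteration 4:
  f(1.553253) = -0.006396
  f(1.557174) = 0.000046
  x_5 = 1.557174 - 0.000046×(1.557174 - 1.553253)/(0.000046 - (-0.006396))
       = 1.557146
Iteration 5:
  f(1.557174) = 0.000046
  f(1.557146) = 0.000000
  x_6 = 1.557146 - 0.000000×(1.557146 - 1.557174)/(0.000000 - 0.000046)
       = 1.557146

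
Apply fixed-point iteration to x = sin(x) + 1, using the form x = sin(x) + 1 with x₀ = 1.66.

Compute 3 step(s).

Equation: x = sin(x) + 1
Fixed-point form: x = sin(x) + 1
x₀ = 1.66

x_1 = g(1.660000) = 1.996024
x_2 = g(1.996024) = 1.910945
x_3 = g(1.910945) = 1.942705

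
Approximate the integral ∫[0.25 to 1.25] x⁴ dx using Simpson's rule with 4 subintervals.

f(x) = x⁴
a = 0.25, b = 1.25, n = 4
h = (b - a)/n = 0.250000

Simpson's rule: (h/3)[f(x₀) + 4f(x₁) + 2f(x₂) + ... + f(xₙ)]

x_0 = 0.2500, f(x_0) = 0.003906, coefficient = 1
x_1 = 0.5000, f(x_1) = 0.062500, coefficient = 4
x_2 = 0.7500, f(x_2) = 0.316406, coefficient = 2
x_3 = 1.0000, f(x_3) = 1.000000, coefficient = 4
x_4 = 1.2500, f(x_4) = 2.441406, coefficient = 1

I ≈ (0.250000/3) × 7.328125 = 0.610677
Exact value: 0.610156
Error: 0.000521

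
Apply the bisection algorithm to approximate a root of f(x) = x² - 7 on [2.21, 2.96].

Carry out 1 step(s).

f(x) = x² - 7
Initial interval: [2.21, 2.96]

Iteration 1:
  c_1 = (2.210000 + 2.960000)/2 = 2.585000
  f(c_1) = f(2.585000) = -0.317775
  f(a) × f(c) ≥ 0, new interval: [2.585000, 2.960000]

After 1 iteration(s), the approximation is c_1 = 2.585000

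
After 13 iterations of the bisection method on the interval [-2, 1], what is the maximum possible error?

Bisection error bound: |error| ≤ (b-a)/2^n
|error| ≤ (1 - (-2))/2^13 = 3/2^13
|error| ≤ 0.0003662109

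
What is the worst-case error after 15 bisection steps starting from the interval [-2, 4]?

Bisection error bound: |error| ≤ (b-a)/2^n
|error| ≤ (4 - (-2))/2^15 = 6/2^15
|error| ≤ 0.0001831055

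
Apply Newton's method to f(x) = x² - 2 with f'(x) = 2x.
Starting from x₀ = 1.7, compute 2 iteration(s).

f(x) = x² - 2
f'(x) = 2x
x₀ = 1.7

Newton-Raphson formula: x_{n+1} = x_n - f(x_n)/f'(x_n)

Iteration 1:
  f(1.700000) = 0.890000
  f'(1.700000) = 3.400000
  x_1 = 1.700000 - 0.890000/3.400000 = 1.438235
Iteration 2:
  f(1.438235) = 0.068521
  f'(1.438235) = 2.876471
  x_2 = 1.438235 - 0.068521/2.876471 = 1.414414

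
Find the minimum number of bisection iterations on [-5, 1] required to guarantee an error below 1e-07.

We need (b-a)/2^n ≤ 1e-07
(1 - (-5))/2^n ≤ 1e-07
6/2^n ≤ 1e-07
2^n ≥ 60000000
n ≥ log₂(60000000) = 25.84
n ≥ 26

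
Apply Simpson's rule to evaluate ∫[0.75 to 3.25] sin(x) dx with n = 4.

f(x) = sin(x)
a = 0.75, b = 3.25, n = 4
h = (b - a)/n = 0.625000

Simpson's rule: (h/3)[f(x₀) + 4f(x₁) + 2f(x₂) + ... + f(xₙ)]

x_0 = 0.7500, f(x_0) = 0.681639, coefficient = 1
x_1 = 1.3750, f(x_1) = 0.980893, coefficient = 4
x_2 = 2.0000, f(x_2) = 0.909297, coefficient = 2
x_3 = 2.6250, f(x_3) = 0.493920, coefficient = 4
x_4 = 3.2500, f(x_4) = -0.108195, coefficient = 1

I ≈ (0.625000/3) × 8.291292 = 1.727352
Exact value: 1.725819
Error: 0.001534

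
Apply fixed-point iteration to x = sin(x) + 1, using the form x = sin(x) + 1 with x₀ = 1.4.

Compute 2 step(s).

Equation: x = sin(x) + 1
Fixed-point form: x = sin(x) + 1
x₀ = 1.4

x_1 = g(1.400000) = 1.985450
x_2 = g(1.985450) = 1.915256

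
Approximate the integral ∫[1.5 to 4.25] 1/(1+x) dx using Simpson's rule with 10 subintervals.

f(x) = 1/(1+x)
a = 1.5, b = 4.25, n = 10
h = (b - a)/n = 0.275000

Simpson's rule: (h/3)[f(x₀) + 4f(x₁) + 2f(x₂) + ... + f(xₙ)]

x_0 = 1.5000, f(x_0) = 0.400000, coefficient = 1
x_1 = 1.7750, f(x_1) = 0.360360, coefficient = 4
x_2 = 2.0500, f(x_2) = 0.327869, coefficient = 2
x_3 = 2.3250, f(x_3) = 0.300752, coefficient = 4
x_4 = 2.6000, f(x_4) = 0.277778, coefficient = 2
x_5 = 2.8750, f(x_5) = 0.258065, coefficient = 4
x_6 = 3.1500, f(x_6) = 0.240964, coefficient = 2
x_7 = 3.4250, f(x_7) = 0.225989, coefficient = 4
x_8 = 3.7000, f(x_8) = 0.212766, coefficient = 2
x_9 = 3.9750, f(x_9) = 0.201005, coefficient = 4
x_10 = 4.2500, f(x_10) = 0.190476, coefficient = 1

I ≈ (0.275000/3) × 8.093911 = 0.741942
Exact value: 0.741937
Error: 0.000004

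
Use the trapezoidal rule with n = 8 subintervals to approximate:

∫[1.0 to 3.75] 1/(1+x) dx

f(x) = 1/(1+x)
a = 1.0, b = 3.75, n = 8
h = (b - a)/n = 0.343750

Trapezoidal rule: (h/2)[f(x₀) + 2f(x₁) + 2f(x₂) + ... + f(xₙ)]

x_0 = 1.0000, f(x_0) = 0.500000, coefficient = 1
x_1 = 1.3438, f(x_1) = 0.426667, coefficient = 2
x_2 = 1.6875, f(x_2) = 0.372093, coefficient = 2
x_3 = 2.0312, f(x_3) = 0.329897, coefficient = 2
x_4 = 2.3750, f(x_4) = 0.296296, coefficient = 2
x_5 = 2.7188, f(x_5) = 0.268908, coefficient = 2
x_6 = 3.0625, f(x_6) = 0.246154, coefficient = 2
x_7 = 3.4062, f(x_7) = 0.226950, coefficient = 2
x_8 = 3.7500, f(x_8) = 0.210526, coefficient = 1

I ≈ (0.343750/2) × 5.044456 = 0.867016
Exact value: 0.864997
Error: 0.002018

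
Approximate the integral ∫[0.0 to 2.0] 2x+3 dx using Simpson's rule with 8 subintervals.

f(x) = 2x+3
a = 0.0, b = 2.0, n = 8
h = (b - a)/n = 0.250000

Simpson's rule: (h/3)[f(x₀) + 4f(x₁) + 2f(x₂) + ... + f(xₙ)]

x_0 = 0.0000, f(x_0) = 3.000000, coefficient = 1
x_1 = 0.2500, f(x_1) = 3.500000, coefficient = 4
x_2 = 0.5000, f(x_2) = 4.000000, coefficient = 2
x_3 = 0.7500, f(x_3) = 4.500000, coefficient = 4
x_4 = 1.0000, f(x_4) = 5.000000, coefficient = 2
x_5 = 1.2500, f(x_5) = 5.500000, coefficient = 4
x_6 = 1.5000, f(x_6) = 6.000000, coefficient = 2
x_7 = 1.7500, f(x_7) = 6.500000, coefficient = 4
x_8 = 2.0000, f(x_8) = 7.000000, coefficient = 1

I ≈ (0.250000/3) × 120.000000 = 10.000000
Exact value: 10.000000
Error: 0.000000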